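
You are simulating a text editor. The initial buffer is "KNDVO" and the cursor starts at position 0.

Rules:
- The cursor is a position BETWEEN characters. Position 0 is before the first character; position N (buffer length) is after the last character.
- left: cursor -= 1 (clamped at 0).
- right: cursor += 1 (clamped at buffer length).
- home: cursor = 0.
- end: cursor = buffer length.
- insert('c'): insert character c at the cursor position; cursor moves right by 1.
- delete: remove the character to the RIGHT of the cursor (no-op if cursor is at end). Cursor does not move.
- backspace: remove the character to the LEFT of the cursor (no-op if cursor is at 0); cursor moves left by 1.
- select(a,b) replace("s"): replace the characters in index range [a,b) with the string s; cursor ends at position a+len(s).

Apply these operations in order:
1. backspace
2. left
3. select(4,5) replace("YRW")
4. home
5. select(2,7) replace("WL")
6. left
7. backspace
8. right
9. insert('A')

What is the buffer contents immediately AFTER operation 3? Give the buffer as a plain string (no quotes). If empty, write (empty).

Answer: KNDVYRW

Derivation:
After op 1 (backspace): buf='KNDVO' cursor=0
After op 2 (left): buf='KNDVO' cursor=0
After op 3 (select(4,5) replace("YRW")): buf='KNDVYRW' cursor=7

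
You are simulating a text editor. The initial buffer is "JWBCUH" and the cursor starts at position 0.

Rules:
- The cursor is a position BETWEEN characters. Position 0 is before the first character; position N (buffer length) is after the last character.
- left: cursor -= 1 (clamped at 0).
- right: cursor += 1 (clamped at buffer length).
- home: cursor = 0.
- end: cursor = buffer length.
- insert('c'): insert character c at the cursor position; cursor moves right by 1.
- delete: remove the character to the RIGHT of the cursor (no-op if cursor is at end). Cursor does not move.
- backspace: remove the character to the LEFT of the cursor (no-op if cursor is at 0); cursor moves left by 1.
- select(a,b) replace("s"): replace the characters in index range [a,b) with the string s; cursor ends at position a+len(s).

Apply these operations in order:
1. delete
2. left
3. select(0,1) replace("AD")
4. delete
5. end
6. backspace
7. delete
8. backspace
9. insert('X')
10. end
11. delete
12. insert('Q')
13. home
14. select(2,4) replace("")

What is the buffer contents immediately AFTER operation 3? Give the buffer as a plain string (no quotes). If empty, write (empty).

Answer: ADBCUH

Derivation:
After op 1 (delete): buf='WBCUH' cursor=0
After op 2 (left): buf='WBCUH' cursor=0
After op 3 (select(0,1) replace("AD")): buf='ADBCUH' cursor=2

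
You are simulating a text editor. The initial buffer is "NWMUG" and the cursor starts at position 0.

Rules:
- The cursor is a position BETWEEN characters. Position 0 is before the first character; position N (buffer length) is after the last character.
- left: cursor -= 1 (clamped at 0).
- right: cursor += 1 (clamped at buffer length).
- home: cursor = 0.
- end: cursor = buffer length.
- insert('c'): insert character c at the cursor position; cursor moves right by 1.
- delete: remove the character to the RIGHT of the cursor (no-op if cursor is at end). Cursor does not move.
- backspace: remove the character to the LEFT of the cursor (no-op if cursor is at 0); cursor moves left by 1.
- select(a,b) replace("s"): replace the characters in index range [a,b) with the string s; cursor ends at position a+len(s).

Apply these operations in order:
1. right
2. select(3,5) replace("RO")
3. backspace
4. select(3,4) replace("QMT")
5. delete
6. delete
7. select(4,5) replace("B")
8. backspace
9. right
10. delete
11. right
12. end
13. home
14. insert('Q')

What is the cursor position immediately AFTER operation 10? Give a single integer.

Answer: 5

Derivation:
After op 1 (right): buf='NWMUG' cursor=1
After op 2 (select(3,5) replace("RO")): buf='NWMRO' cursor=5
After op 3 (backspace): buf='NWMR' cursor=4
After op 4 (select(3,4) replace("QMT")): buf='NWMQMT' cursor=6
After op 5 (delete): buf='NWMQMT' cursor=6
After op 6 (delete): buf='NWMQMT' cursor=6
After op 7 (select(4,5) replace("B")): buf='NWMQBT' cursor=5
After op 8 (backspace): buf='NWMQT' cursor=4
After op 9 (right): buf='NWMQT' cursor=5
After op 10 (delete): buf='NWMQT' cursor=5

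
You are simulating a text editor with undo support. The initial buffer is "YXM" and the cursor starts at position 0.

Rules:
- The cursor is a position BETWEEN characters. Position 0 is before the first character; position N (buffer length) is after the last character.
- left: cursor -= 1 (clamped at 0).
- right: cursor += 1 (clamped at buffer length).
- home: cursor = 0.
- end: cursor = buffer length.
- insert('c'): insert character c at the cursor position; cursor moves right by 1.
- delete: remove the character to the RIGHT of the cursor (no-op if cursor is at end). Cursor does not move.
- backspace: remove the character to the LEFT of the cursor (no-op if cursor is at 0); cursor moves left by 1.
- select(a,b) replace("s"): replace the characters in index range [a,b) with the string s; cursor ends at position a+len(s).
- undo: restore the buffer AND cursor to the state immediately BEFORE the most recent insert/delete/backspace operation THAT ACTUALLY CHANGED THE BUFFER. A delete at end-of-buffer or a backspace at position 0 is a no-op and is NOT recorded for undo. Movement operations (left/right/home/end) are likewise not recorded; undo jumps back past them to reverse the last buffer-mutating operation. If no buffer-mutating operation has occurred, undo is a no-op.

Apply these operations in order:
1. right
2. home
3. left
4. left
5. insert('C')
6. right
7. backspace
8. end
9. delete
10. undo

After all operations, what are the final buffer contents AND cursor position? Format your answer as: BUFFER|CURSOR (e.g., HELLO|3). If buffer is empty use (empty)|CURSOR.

Answer: CYXM|2

Derivation:
After op 1 (right): buf='YXM' cursor=1
After op 2 (home): buf='YXM' cursor=0
After op 3 (left): buf='YXM' cursor=0
After op 4 (left): buf='YXM' cursor=0
After op 5 (insert('C')): buf='CYXM' cursor=1
After op 6 (right): buf='CYXM' cursor=2
After op 7 (backspace): buf='CXM' cursor=1
After op 8 (end): buf='CXM' cursor=3
After op 9 (delete): buf='CXM' cursor=3
After op 10 (undo): buf='CYXM' cursor=2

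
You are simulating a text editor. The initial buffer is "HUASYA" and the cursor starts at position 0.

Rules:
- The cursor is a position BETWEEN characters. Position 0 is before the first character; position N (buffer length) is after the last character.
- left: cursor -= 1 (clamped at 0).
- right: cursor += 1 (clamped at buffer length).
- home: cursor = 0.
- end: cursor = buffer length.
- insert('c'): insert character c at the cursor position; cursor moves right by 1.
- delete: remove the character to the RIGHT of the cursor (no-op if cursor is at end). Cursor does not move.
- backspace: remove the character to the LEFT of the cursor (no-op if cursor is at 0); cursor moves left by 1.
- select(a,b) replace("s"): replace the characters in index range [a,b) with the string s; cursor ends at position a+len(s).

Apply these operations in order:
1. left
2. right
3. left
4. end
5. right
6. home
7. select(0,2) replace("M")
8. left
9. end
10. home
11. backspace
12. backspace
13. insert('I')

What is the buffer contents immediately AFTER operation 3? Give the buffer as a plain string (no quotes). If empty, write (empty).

Answer: HUASYA

Derivation:
After op 1 (left): buf='HUASYA' cursor=0
After op 2 (right): buf='HUASYA' cursor=1
After op 3 (left): buf='HUASYA' cursor=0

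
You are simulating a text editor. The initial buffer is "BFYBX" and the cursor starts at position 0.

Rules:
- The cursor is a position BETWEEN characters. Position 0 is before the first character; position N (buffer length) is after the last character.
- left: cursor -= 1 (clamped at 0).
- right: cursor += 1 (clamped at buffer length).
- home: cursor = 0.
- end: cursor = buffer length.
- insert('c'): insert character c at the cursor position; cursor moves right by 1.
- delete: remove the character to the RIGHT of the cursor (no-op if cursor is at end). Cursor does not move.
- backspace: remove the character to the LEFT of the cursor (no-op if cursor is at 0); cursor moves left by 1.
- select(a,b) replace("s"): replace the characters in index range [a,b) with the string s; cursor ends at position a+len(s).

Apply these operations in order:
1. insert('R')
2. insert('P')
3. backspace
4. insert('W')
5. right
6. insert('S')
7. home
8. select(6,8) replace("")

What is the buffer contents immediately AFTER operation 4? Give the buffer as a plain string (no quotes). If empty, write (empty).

After op 1 (insert('R')): buf='RBFYBX' cursor=1
After op 2 (insert('P')): buf='RPBFYBX' cursor=2
After op 3 (backspace): buf='RBFYBX' cursor=1
After op 4 (insert('W')): buf='RWBFYBX' cursor=2

Answer: RWBFYBX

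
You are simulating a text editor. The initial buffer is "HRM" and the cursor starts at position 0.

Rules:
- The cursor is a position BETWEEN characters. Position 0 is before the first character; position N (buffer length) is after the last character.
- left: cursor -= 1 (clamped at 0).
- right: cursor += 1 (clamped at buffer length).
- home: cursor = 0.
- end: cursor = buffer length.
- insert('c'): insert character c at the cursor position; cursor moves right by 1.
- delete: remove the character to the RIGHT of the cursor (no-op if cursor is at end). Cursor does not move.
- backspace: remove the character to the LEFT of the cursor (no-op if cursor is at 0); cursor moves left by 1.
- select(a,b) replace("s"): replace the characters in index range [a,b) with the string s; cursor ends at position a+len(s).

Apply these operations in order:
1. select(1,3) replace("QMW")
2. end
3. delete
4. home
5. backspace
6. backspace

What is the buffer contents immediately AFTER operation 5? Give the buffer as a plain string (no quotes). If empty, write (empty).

After op 1 (select(1,3) replace("QMW")): buf='HQMW' cursor=4
After op 2 (end): buf='HQMW' cursor=4
After op 3 (delete): buf='HQMW' cursor=4
After op 4 (home): buf='HQMW' cursor=0
After op 5 (backspace): buf='HQMW' cursor=0

Answer: HQMW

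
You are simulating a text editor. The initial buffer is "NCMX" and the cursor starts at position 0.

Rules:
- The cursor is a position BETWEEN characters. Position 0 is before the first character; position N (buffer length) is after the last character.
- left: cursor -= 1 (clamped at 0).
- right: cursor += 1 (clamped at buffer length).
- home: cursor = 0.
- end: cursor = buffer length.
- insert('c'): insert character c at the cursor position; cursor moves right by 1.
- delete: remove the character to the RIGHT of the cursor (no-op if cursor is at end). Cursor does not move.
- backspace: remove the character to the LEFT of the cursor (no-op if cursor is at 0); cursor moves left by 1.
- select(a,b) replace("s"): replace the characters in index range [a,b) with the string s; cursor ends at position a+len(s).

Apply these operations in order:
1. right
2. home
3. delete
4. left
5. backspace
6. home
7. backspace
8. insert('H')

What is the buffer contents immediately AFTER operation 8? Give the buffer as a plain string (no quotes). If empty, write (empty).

Answer: HCMX

Derivation:
After op 1 (right): buf='NCMX' cursor=1
After op 2 (home): buf='NCMX' cursor=0
After op 3 (delete): buf='CMX' cursor=0
After op 4 (left): buf='CMX' cursor=0
After op 5 (backspace): buf='CMX' cursor=0
After op 6 (home): buf='CMX' cursor=0
After op 7 (backspace): buf='CMX' cursor=0
After op 8 (insert('H')): buf='HCMX' cursor=1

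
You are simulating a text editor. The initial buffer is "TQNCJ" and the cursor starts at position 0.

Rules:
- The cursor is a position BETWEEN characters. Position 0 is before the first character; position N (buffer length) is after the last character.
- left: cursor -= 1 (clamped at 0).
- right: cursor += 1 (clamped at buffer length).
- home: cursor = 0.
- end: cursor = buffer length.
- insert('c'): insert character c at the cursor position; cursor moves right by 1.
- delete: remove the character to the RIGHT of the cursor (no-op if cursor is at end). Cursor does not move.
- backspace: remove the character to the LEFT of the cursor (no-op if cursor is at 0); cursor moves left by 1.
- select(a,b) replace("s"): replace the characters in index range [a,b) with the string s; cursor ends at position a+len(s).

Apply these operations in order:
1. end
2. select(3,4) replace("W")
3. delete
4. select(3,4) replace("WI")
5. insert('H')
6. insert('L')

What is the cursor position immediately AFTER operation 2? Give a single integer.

After op 1 (end): buf='TQNCJ' cursor=5
After op 2 (select(3,4) replace("W")): buf='TQNWJ' cursor=4

Answer: 4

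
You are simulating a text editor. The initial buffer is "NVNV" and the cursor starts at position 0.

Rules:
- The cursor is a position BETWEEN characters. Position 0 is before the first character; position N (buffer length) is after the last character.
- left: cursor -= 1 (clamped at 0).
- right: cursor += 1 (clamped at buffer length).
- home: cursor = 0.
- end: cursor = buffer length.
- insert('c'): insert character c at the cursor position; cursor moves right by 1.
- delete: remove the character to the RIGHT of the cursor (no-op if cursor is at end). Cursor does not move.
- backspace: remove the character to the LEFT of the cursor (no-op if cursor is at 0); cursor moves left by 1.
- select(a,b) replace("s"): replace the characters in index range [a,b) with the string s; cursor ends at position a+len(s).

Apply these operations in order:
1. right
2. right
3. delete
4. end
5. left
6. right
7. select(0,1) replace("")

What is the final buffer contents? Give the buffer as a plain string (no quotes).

Answer: VV

Derivation:
After op 1 (right): buf='NVNV' cursor=1
After op 2 (right): buf='NVNV' cursor=2
After op 3 (delete): buf='NVV' cursor=2
After op 4 (end): buf='NVV' cursor=3
After op 5 (left): buf='NVV' cursor=2
After op 6 (right): buf='NVV' cursor=3
After op 7 (select(0,1) replace("")): buf='VV' cursor=0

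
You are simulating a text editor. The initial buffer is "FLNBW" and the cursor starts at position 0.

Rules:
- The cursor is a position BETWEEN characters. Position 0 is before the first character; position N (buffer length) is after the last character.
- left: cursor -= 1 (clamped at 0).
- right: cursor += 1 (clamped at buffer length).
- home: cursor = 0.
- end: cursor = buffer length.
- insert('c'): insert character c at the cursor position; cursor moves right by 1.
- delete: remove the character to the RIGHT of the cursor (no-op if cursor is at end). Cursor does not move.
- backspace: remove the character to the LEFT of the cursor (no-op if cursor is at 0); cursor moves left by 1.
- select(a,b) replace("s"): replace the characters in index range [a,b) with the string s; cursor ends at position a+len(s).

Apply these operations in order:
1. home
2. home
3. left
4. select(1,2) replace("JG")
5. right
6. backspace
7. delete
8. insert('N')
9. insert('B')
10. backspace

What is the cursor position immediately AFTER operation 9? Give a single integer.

After op 1 (home): buf='FLNBW' cursor=0
After op 2 (home): buf='FLNBW' cursor=0
After op 3 (left): buf='FLNBW' cursor=0
After op 4 (select(1,2) replace("JG")): buf='FJGNBW' cursor=3
After op 5 (right): buf='FJGNBW' cursor=4
After op 6 (backspace): buf='FJGBW' cursor=3
After op 7 (delete): buf='FJGW' cursor=3
After op 8 (insert('N')): buf='FJGNW' cursor=4
After op 9 (insert('B')): buf='FJGNBW' cursor=5

Answer: 5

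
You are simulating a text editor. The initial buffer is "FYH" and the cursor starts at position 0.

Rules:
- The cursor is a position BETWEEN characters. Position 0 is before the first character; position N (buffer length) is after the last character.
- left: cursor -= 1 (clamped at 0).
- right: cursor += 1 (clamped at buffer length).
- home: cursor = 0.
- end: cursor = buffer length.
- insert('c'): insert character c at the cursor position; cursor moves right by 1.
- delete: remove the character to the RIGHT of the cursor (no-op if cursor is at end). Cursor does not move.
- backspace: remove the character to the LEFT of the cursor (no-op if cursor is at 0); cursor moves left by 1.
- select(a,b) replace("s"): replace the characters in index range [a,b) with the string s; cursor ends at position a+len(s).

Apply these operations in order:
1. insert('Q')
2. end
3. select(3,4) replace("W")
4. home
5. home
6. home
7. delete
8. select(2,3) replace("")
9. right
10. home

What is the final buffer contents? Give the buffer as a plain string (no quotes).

Answer: FY

Derivation:
After op 1 (insert('Q')): buf='QFYH' cursor=1
After op 2 (end): buf='QFYH' cursor=4
After op 3 (select(3,4) replace("W")): buf='QFYW' cursor=4
After op 4 (home): buf='QFYW' cursor=0
After op 5 (home): buf='QFYW' cursor=0
After op 6 (home): buf='QFYW' cursor=0
After op 7 (delete): buf='FYW' cursor=0
After op 8 (select(2,3) replace("")): buf='FY' cursor=2
After op 9 (right): buf='FY' cursor=2
After op 10 (home): buf='FY' cursor=0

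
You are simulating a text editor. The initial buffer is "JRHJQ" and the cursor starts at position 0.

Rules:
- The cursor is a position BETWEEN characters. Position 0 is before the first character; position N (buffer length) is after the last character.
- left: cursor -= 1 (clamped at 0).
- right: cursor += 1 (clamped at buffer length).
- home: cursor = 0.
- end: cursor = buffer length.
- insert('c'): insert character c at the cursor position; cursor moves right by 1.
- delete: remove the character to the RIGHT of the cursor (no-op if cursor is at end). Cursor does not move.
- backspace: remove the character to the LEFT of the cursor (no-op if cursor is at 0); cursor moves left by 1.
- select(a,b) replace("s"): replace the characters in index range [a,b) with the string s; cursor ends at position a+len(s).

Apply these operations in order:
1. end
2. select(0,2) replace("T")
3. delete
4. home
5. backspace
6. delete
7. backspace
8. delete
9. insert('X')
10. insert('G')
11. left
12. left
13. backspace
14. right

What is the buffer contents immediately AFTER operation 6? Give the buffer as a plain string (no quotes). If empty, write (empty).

After op 1 (end): buf='JRHJQ' cursor=5
After op 2 (select(0,2) replace("T")): buf='THJQ' cursor=1
After op 3 (delete): buf='TJQ' cursor=1
After op 4 (home): buf='TJQ' cursor=0
After op 5 (backspace): buf='TJQ' cursor=0
After op 6 (delete): buf='JQ' cursor=0

Answer: JQ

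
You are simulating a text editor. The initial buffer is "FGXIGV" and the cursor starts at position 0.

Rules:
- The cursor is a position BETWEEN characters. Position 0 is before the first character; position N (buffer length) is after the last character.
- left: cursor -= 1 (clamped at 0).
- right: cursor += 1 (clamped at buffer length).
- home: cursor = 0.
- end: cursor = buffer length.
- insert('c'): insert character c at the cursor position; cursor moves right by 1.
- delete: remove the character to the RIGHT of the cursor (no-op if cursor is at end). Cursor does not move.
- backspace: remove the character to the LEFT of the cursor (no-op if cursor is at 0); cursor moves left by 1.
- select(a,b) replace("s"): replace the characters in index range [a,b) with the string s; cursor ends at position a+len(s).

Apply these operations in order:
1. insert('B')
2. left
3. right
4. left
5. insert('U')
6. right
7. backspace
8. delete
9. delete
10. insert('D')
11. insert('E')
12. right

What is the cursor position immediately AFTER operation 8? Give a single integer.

Answer: 1

Derivation:
After op 1 (insert('B')): buf='BFGXIGV' cursor=1
After op 2 (left): buf='BFGXIGV' cursor=0
After op 3 (right): buf='BFGXIGV' cursor=1
After op 4 (left): buf='BFGXIGV' cursor=0
After op 5 (insert('U')): buf='UBFGXIGV' cursor=1
After op 6 (right): buf='UBFGXIGV' cursor=2
After op 7 (backspace): buf='UFGXIGV' cursor=1
After op 8 (delete): buf='UGXIGV' cursor=1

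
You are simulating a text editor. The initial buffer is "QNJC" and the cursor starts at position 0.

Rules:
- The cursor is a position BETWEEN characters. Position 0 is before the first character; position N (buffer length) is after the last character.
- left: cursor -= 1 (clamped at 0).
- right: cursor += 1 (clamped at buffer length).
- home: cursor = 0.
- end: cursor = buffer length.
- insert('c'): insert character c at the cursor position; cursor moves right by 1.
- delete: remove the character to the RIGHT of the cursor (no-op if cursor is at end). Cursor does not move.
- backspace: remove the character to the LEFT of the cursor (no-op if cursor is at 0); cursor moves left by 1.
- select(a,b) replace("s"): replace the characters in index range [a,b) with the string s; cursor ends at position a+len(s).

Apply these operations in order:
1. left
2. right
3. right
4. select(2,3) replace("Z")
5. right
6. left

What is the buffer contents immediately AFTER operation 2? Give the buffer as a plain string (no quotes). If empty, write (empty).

After op 1 (left): buf='QNJC' cursor=0
After op 2 (right): buf='QNJC' cursor=1

Answer: QNJC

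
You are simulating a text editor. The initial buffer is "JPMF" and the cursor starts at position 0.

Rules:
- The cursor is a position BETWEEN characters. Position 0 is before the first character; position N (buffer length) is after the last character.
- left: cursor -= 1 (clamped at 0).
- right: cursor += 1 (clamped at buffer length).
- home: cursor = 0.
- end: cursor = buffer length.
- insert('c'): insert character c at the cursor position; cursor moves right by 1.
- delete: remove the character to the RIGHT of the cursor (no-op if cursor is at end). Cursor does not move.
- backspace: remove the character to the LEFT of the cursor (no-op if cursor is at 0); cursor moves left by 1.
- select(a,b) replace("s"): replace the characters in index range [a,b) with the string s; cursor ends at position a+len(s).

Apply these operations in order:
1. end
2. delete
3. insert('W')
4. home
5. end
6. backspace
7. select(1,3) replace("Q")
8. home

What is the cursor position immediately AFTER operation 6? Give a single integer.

Answer: 4

Derivation:
After op 1 (end): buf='JPMF' cursor=4
After op 2 (delete): buf='JPMF' cursor=4
After op 3 (insert('W')): buf='JPMFW' cursor=5
After op 4 (home): buf='JPMFW' cursor=0
After op 5 (end): buf='JPMFW' cursor=5
After op 6 (backspace): buf='JPMF' cursor=4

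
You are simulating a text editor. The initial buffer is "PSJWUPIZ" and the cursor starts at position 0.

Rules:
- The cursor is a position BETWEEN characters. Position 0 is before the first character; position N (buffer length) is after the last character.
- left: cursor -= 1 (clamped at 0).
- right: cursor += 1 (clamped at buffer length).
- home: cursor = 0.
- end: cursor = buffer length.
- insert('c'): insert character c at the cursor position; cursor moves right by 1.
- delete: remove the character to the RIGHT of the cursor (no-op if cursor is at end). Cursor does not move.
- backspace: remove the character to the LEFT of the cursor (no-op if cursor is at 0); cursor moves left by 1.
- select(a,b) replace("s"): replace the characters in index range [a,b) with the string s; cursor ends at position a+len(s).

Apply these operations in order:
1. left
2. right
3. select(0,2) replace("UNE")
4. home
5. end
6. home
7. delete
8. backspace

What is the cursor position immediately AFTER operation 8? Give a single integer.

After op 1 (left): buf='PSJWUPIZ' cursor=0
After op 2 (right): buf='PSJWUPIZ' cursor=1
After op 3 (select(0,2) replace("UNE")): buf='UNEJWUPIZ' cursor=3
After op 4 (home): buf='UNEJWUPIZ' cursor=0
After op 5 (end): buf='UNEJWUPIZ' cursor=9
After op 6 (home): buf='UNEJWUPIZ' cursor=0
After op 7 (delete): buf='NEJWUPIZ' cursor=0
After op 8 (backspace): buf='NEJWUPIZ' cursor=0

Answer: 0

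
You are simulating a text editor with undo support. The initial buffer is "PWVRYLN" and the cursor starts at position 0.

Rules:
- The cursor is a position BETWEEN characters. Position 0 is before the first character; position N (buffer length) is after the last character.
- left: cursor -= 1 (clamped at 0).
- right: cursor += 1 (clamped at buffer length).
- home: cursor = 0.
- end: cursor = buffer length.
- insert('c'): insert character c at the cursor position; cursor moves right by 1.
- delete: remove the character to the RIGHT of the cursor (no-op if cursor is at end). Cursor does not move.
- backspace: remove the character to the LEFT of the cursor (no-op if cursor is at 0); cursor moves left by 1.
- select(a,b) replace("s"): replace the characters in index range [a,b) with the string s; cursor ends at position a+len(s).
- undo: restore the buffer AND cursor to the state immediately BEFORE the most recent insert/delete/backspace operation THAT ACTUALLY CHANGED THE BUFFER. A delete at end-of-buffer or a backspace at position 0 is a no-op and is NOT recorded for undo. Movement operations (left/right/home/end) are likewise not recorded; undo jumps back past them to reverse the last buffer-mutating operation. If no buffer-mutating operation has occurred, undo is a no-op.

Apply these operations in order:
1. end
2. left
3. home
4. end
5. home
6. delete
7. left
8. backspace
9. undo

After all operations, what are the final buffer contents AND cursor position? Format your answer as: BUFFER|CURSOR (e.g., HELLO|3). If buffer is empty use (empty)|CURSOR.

Answer: PWVRYLN|0

Derivation:
After op 1 (end): buf='PWVRYLN' cursor=7
After op 2 (left): buf='PWVRYLN' cursor=6
After op 3 (home): buf='PWVRYLN' cursor=0
After op 4 (end): buf='PWVRYLN' cursor=7
After op 5 (home): buf='PWVRYLN' cursor=0
After op 6 (delete): buf='WVRYLN' cursor=0
After op 7 (left): buf='WVRYLN' cursor=0
After op 8 (backspace): buf='WVRYLN' cursor=0
After op 9 (undo): buf='PWVRYLN' cursor=0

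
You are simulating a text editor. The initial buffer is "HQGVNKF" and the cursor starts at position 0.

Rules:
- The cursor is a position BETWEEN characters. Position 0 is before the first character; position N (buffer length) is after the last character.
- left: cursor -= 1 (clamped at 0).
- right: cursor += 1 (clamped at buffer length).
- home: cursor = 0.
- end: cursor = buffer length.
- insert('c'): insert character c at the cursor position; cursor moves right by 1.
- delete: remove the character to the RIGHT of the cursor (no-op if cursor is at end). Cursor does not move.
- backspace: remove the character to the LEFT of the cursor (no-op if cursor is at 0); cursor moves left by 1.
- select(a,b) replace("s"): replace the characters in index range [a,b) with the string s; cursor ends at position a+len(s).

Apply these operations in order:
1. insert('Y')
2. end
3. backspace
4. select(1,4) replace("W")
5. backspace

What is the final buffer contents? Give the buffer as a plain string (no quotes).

After op 1 (insert('Y')): buf='YHQGVNKF' cursor=1
After op 2 (end): buf='YHQGVNKF' cursor=8
After op 3 (backspace): buf='YHQGVNK' cursor=7
After op 4 (select(1,4) replace("W")): buf='YWVNK' cursor=2
After op 5 (backspace): buf='YVNK' cursor=1

Answer: YVNK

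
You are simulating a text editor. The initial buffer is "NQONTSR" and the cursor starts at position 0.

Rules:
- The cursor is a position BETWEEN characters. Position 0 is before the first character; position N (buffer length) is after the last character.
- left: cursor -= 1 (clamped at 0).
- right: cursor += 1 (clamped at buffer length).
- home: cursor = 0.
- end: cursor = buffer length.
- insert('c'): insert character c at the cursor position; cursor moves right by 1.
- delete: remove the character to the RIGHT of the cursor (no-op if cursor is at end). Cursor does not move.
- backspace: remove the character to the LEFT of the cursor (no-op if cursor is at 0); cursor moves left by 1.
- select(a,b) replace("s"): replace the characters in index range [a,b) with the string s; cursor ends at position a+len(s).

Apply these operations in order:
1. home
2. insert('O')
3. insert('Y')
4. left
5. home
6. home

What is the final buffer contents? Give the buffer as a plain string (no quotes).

After op 1 (home): buf='NQONTSR' cursor=0
After op 2 (insert('O')): buf='ONQONTSR' cursor=1
After op 3 (insert('Y')): buf='OYNQONTSR' cursor=2
After op 4 (left): buf='OYNQONTSR' cursor=1
After op 5 (home): buf='OYNQONTSR' cursor=0
After op 6 (home): buf='OYNQONTSR' cursor=0

Answer: OYNQONTSR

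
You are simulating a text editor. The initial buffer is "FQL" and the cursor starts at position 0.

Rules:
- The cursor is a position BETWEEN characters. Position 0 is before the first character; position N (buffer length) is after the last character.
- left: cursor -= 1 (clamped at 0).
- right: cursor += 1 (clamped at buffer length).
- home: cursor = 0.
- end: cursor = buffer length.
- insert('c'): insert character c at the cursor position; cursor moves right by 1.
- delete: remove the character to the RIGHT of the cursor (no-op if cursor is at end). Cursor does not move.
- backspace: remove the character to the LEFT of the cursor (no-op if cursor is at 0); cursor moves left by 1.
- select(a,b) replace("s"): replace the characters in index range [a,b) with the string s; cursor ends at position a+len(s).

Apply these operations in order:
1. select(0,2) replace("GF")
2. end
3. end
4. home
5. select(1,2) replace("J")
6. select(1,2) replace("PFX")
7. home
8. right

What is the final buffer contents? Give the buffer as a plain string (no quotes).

Answer: GPFXL

Derivation:
After op 1 (select(0,2) replace("GF")): buf='GFL' cursor=2
After op 2 (end): buf='GFL' cursor=3
After op 3 (end): buf='GFL' cursor=3
After op 4 (home): buf='GFL' cursor=0
After op 5 (select(1,2) replace("J")): buf='GJL' cursor=2
After op 6 (select(1,2) replace("PFX")): buf='GPFXL' cursor=4
After op 7 (home): buf='GPFXL' cursor=0
After op 8 (right): buf='GPFXL' cursor=1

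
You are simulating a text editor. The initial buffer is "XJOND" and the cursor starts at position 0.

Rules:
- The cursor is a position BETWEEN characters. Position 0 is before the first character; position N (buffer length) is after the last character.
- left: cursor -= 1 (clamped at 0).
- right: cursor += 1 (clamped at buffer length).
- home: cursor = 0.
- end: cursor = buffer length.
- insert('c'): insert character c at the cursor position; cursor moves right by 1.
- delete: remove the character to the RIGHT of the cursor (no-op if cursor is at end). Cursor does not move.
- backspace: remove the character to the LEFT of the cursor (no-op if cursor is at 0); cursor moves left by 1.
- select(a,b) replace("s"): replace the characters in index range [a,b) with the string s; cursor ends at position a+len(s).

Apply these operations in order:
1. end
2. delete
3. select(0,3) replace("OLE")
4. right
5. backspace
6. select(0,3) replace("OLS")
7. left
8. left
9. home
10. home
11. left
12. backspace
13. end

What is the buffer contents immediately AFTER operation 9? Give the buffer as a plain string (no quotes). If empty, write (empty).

After op 1 (end): buf='XJOND' cursor=5
After op 2 (delete): buf='XJOND' cursor=5
After op 3 (select(0,3) replace("OLE")): buf='OLEND' cursor=3
After op 4 (right): buf='OLEND' cursor=4
After op 5 (backspace): buf='OLED' cursor=3
After op 6 (select(0,3) replace("OLS")): buf='OLSD' cursor=3
After op 7 (left): buf='OLSD' cursor=2
After op 8 (left): buf='OLSD' cursor=1
After op 9 (home): buf='OLSD' cursor=0

Answer: OLSD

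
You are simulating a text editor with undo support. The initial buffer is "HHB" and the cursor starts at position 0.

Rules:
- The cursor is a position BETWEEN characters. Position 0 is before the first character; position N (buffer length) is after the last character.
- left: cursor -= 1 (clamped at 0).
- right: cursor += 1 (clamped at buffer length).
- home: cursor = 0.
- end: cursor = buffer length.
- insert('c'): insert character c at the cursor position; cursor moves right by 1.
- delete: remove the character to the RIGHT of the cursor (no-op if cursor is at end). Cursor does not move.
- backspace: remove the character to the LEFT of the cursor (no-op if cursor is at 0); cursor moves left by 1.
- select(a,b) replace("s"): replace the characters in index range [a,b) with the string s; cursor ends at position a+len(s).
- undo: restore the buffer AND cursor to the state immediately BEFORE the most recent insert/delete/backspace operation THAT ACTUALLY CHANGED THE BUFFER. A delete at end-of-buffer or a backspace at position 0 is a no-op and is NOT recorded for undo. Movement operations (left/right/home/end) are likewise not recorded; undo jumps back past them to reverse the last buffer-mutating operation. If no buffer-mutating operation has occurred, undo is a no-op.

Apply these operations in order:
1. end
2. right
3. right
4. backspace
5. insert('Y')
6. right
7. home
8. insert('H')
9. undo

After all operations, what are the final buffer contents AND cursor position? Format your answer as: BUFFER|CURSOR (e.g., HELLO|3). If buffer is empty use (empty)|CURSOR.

After op 1 (end): buf='HHB' cursor=3
After op 2 (right): buf='HHB' cursor=3
After op 3 (right): buf='HHB' cursor=3
After op 4 (backspace): buf='HH' cursor=2
After op 5 (insert('Y')): buf='HHY' cursor=3
After op 6 (right): buf='HHY' cursor=3
After op 7 (home): buf='HHY' cursor=0
After op 8 (insert('H')): buf='HHHY' cursor=1
After op 9 (undo): buf='HHY' cursor=0

Answer: HHY|0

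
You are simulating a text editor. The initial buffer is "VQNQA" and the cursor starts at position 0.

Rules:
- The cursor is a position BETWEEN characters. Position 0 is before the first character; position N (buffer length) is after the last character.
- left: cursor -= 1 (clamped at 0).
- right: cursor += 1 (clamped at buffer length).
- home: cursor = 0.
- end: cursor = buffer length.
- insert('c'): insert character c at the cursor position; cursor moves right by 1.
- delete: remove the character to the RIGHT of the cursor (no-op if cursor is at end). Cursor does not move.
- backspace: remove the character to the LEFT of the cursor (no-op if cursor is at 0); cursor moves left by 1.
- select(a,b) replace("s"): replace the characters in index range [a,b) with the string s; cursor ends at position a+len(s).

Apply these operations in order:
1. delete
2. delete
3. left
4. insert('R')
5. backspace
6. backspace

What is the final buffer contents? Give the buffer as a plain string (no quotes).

After op 1 (delete): buf='QNQA' cursor=0
After op 2 (delete): buf='NQA' cursor=0
After op 3 (left): buf='NQA' cursor=0
After op 4 (insert('R')): buf='RNQA' cursor=1
After op 5 (backspace): buf='NQA' cursor=0
After op 6 (backspace): buf='NQA' cursor=0

Answer: NQA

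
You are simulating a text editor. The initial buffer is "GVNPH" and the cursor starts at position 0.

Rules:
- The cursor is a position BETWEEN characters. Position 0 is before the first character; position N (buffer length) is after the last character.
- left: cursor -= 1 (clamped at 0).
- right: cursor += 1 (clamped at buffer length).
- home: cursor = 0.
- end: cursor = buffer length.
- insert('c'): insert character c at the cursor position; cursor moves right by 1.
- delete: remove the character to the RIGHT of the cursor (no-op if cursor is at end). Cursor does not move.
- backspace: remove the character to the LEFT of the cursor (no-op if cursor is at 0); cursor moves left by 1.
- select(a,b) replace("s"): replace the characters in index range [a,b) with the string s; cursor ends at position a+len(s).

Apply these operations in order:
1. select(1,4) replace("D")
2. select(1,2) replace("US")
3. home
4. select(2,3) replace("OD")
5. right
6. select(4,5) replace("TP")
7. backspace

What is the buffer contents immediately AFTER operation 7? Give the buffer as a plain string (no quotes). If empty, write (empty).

Answer: GUODT

Derivation:
After op 1 (select(1,4) replace("D")): buf='GDH' cursor=2
After op 2 (select(1,2) replace("US")): buf='GUSH' cursor=3
After op 3 (home): buf='GUSH' cursor=0
After op 4 (select(2,3) replace("OD")): buf='GUODH' cursor=4
After op 5 (right): buf='GUODH' cursor=5
After op 6 (select(4,5) replace("TP")): buf='GUODTP' cursor=6
After op 7 (backspace): buf='GUODT' cursor=5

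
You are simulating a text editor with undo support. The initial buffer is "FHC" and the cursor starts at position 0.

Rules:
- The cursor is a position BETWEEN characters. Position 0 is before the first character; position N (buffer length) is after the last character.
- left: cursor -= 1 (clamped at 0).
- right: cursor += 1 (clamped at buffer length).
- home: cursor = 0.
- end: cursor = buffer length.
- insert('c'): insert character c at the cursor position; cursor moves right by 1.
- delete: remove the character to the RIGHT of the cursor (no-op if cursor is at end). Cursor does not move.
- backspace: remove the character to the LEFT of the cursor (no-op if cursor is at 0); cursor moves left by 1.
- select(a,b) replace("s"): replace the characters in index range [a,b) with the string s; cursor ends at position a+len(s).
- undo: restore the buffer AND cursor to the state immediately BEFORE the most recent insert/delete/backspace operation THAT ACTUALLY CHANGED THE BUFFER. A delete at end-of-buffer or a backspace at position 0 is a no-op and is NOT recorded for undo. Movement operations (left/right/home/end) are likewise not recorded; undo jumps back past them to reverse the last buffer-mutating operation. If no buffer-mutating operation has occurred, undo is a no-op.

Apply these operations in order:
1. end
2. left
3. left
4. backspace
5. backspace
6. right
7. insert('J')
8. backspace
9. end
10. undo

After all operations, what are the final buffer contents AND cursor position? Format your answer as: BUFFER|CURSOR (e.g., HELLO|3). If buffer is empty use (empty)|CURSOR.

After op 1 (end): buf='FHC' cursor=3
After op 2 (left): buf='FHC' cursor=2
After op 3 (left): buf='FHC' cursor=1
After op 4 (backspace): buf='HC' cursor=0
After op 5 (backspace): buf='HC' cursor=0
After op 6 (right): buf='HC' cursor=1
After op 7 (insert('J')): buf='HJC' cursor=2
After op 8 (backspace): buf='HC' cursor=1
After op 9 (end): buf='HC' cursor=2
After op 10 (undo): buf='HJC' cursor=2

Answer: HJC|2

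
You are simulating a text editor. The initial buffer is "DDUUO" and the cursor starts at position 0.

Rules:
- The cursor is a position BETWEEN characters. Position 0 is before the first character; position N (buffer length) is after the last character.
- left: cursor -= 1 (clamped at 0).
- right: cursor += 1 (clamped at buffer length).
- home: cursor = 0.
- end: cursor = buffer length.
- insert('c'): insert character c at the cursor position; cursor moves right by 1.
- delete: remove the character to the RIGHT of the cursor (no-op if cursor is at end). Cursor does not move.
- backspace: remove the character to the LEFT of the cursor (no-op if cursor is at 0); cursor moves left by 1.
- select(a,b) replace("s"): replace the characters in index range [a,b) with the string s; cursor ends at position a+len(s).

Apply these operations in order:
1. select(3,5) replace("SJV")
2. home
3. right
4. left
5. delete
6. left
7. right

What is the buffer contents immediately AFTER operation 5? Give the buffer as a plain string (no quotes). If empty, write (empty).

Answer: DUSJV

Derivation:
After op 1 (select(3,5) replace("SJV")): buf='DDUSJV' cursor=6
After op 2 (home): buf='DDUSJV' cursor=0
After op 3 (right): buf='DDUSJV' cursor=1
After op 4 (left): buf='DDUSJV' cursor=0
After op 5 (delete): buf='DUSJV' cursor=0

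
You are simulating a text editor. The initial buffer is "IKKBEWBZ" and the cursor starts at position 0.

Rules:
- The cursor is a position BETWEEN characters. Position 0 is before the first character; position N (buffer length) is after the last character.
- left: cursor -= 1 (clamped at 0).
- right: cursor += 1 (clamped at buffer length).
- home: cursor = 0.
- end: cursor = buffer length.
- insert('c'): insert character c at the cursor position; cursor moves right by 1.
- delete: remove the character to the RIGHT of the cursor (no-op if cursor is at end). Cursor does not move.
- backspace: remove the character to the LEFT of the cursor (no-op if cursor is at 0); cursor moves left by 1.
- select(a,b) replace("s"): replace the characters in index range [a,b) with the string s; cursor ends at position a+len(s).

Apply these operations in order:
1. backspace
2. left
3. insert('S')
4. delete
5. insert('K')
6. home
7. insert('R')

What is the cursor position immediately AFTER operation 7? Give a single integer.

After op 1 (backspace): buf='IKKBEWBZ' cursor=0
After op 2 (left): buf='IKKBEWBZ' cursor=0
After op 3 (insert('S')): buf='SIKKBEWBZ' cursor=1
After op 4 (delete): buf='SKKBEWBZ' cursor=1
After op 5 (insert('K')): buf='SKKKBEWBZ' cursor=2
After op 6 (home): buf='SKKKBEWBZ' cursor=0
After op 7 (insert('R')): buf='RSKKKBEWBZ' cursor=1

Answer: 1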